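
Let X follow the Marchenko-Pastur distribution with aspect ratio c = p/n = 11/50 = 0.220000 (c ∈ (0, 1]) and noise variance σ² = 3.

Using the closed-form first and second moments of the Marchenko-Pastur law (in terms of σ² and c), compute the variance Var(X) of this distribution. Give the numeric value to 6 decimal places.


Recall the MP moments m_1 = E[X] = σ² and m_2 = E[X²] = σ⁴ (1 + c).
m_1 = E[X] = σ² = 3, so m_1² = 9.
m_2 = E[X²] = σ⁴ (1 + c) = 9 · (1 + 0.220000) = 9 · 1.220000 = 10.980000.
(Note m_2 − m_1² simplifies to c · σ⁴ = 0.220000 · 9.)

Var(X) = m_2 − m_1² = 10.980000 − 9 = 1.980000.


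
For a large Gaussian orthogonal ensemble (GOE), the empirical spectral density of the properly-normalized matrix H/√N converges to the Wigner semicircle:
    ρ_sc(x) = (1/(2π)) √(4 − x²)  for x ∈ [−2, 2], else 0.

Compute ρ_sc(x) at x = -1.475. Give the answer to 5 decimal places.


ρ_sc(x) = (1/(2π)) √(4 − x²). With x = -1.475:
  4 − x² = 4 − (-1.475)² = 4 − 2.175625 = 1.824375.
  √(4 − x²) = 1.350694.
  1/(2π) = 0.159155.
  ρ_sc(-1.475) = 0.159155 · 1.350694 = 0.214970.

Rounded to 5 decimal places: ρ_sc(-1.475) ≈ 0.21497.


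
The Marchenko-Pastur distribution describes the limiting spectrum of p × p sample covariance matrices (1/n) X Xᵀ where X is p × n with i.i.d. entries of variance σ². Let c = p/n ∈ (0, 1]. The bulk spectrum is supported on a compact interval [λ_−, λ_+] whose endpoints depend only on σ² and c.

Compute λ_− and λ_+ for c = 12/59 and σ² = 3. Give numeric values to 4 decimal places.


c = 12/59 = 0.203390; √c = 0.450988.
λ_− = σ² (1 − √c)² = 3 · (1 − 0.450988)² = 3 · (0.549012)² = 0.904244.
λ_+ = σ² (1 + √c)² = 3 · (1 + 0.450988)² = 3 · (1.450988)² = 6.316095.

Rounded to 4 decimal places: λ_− ≈ 0.9042, λ_+ ≈ 6.3161.


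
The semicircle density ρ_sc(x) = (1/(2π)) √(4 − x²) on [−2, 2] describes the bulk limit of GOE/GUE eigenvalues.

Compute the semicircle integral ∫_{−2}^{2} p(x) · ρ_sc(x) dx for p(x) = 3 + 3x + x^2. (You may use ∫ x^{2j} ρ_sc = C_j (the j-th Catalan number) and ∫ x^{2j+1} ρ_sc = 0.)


Write p(x) = Σ a_i x^i, split into monomials and integrate each against ρ_sc separately.
Using ∫ x^{2j} ρ_sc = C_j = (1/(j+1)) C(2j, j) (Catalan numbers) and ∫ x^{2j+1} ρ_sc = 0 (odd monomials vanish by symmetry):
  i = 0 (even): a_0 · C_{0} = 3 · 1 = 3
  i = 1 (odd): ∫ x^1 ρ_sc = 0 (vanishes)
  i = 2 (even): a_2 · C_{1} = 1 · 1 = 1

Summing the contributions: ∫_{−2}^{2} p(x) ρ_sc(x) dx = 3 + 1 = 4.


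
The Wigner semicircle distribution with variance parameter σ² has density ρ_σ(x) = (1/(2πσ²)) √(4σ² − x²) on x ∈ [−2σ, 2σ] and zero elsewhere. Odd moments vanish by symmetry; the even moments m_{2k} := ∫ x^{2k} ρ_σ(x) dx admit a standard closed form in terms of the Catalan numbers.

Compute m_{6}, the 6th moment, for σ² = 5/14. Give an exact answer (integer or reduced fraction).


By the scaled semicircle moment identity, m_{2k} = σ^{2k} · C_k with k = 3.
C_3 = (1/(k+1)) · C(2k, k) = (1/4) · C(6, 3) = (1/4) · 20 = 5.
σ^{2k} = (σ²)^k = (5/14)^3 = 125/2744.

Therefore m_{6} = σ^{6} · C_3 = (125/2744) · 5 = 625/2744.


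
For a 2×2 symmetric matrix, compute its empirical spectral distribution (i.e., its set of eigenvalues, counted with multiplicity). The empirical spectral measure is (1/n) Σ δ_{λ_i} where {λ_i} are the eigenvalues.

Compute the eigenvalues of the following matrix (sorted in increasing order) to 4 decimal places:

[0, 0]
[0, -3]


Since M is real symmetric, both eigenvalues are real; they are the roots of det(λI − M) = λ² − (tr M) λ + det M.
tr M = 0 + (-3) = -3.
det M = 0·(-3) − 0² = 0 − 0 = 0.
Characteristic polynomial: λ² + 3λ = 0.
Discriminant Δ = (tr M)² − 4·det M = 9 − 0 = 9; √Δ = 3.000000.
λ = (tr M ± √Δ)/2 = (-3 ± 3.000000)/2, giving (tr M − √Δ)/2 = -3.0000 and (tr M + √Δ)/2 = 0.0000.

Eigenvalues sorted in increasing order: [-3.0000, 0.0000].


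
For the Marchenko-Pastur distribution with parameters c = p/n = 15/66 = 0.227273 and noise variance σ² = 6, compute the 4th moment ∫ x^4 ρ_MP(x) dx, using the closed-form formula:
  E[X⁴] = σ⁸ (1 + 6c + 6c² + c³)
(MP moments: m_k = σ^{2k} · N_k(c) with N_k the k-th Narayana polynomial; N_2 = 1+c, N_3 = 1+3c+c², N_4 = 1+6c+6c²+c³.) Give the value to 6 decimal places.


E[X⁴] = σ⁸ (1 + 6c + 6c² + c³) (fourth MP moment). With σ² = 6 (so σ⁸ = 1296) and c = 15/66 = 0.227273: E[X⁴] = 1296 · (1 + 6·0.227273 + 6·(0.227273)² + (0.227273)³) = 1296 · 2.685293.

So E[X^4] = 3480.139745.


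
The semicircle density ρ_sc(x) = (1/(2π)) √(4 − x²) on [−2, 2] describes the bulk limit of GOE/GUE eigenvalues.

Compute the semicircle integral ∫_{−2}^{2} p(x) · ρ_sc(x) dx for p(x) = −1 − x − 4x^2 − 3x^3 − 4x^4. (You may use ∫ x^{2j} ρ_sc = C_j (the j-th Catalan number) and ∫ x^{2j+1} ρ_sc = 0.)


Write p(x) = Σ a_i x^i, split into monomials and integrate each against ρ_sc separately.
Using ∫ x^{2j} ρ_sc = C_j = (1/(j+1)) C(2j, j) (Catalan numbers) and ∫ x^{2j+1} ρ_sc = 0 (odd monomials vanish by symmetry):
  i = 0 (even): a_0 · C_{0} = -1 · 1 = -1
  i = 1 (odd): ∫ x^1 ρ_sc = 0 (vanishes)
  i = 2 (even): a_2 · C_{1} = -4 · 1 = -4
  i = 3 (odd): ∫ x^3 ρ_sc = 0 (vanishes)
  i = 4 (even): a_4 · C_{2} = -4 · 2 = -8

Summing the contributions: ∫_{−2}^{2} p(x) ρ_sc(x) dx = (-1) + (-4) + (-8) = -13.


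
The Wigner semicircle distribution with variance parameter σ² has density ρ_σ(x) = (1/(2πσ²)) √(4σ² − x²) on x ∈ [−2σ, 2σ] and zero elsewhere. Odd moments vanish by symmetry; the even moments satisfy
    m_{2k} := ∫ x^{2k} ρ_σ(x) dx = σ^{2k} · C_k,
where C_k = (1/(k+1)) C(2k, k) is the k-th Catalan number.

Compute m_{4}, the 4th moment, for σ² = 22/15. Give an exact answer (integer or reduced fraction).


By the scaled semicircle moment identity, m_{2k} = σ^{2k} · C_k with k = 2.
C_2 = (1/(k+1)) · C(2k, k) = (1/3) · C(4, 2) = (1/3) · 6 = 2.
σ^{2k} = (σ²)^k = (22/15)^2 = 484/225.

Therefore m_{4} = σ^{4} · C_2 = (484/225) · 2 = 968/225.


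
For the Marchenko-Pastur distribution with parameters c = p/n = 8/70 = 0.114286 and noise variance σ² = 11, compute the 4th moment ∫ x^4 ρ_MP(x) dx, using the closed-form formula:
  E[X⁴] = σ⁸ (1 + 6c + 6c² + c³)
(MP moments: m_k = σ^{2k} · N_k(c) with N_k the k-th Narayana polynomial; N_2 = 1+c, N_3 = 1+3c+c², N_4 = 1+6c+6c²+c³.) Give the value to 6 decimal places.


E[X⁴] = σ⁸ (1 + 6c + 6c² + c³) (fourth MP moment). With σ² = 11 (so σ⁸ = 14641) and c = 8/70 = 0.114286: E[X⁴] = 14641 · (1 + 6·0.114286 + 6·(0.114286)² + (0.114286)³) = 14641 · 1.765574.

So E[X^4] = 25849.773971.


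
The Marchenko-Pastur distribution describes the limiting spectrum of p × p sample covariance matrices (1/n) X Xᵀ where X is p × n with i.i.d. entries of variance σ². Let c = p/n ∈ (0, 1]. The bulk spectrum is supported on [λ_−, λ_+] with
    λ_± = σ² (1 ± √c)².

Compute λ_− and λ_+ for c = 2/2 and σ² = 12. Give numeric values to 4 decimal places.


c = 2/2 = 1.000000; √c = 1.000000.
λ_− = σ² (1 − √c)² = 12 · (1 − 1.000000)² = 12 · (0.000000)² = 0.000000.
λ_+ = σ² (1 + √c)² = 12 · (1 + 1.000000)² = 12 · (2.000000)² = 48.000000.

Rounded to 4 decimal places: λ_− ≈ 0.0000, λ_+ ≈ 48.0000.


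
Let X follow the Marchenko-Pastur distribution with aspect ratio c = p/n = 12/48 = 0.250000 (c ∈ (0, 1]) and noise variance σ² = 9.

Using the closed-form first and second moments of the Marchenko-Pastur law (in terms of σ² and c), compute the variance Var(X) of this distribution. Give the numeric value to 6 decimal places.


Recall the MP moments m_1 = E[X] = σ² and m_2 = E[X²] = σ⁴ (1 + c).
m_1 = E[X] = σ² = 9, so m_1² = 81.
m_2 = E[X²] = σ⁴ (1 + c) = 81 · (1 + 0.250000) = 81 · 1.250000 = 101.250000.
(Note m_2 − m_1² simplifies to c · σ⁴ = 0.250000 · 81.)

Var(X) = m_2 − m_1² = 101.250000 − 81 = 20.250000.


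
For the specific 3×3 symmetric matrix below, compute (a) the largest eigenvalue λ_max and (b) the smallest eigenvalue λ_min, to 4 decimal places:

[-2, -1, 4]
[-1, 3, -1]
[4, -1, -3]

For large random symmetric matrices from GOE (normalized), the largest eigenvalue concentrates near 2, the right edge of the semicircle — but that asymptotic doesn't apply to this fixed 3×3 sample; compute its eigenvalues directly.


Since M is real symmetric, all three eigenvalues are real; they are the roots of det(λI − M) = λ³ − (tr M) λ² + s λ − det M, where s is the sum of the principal 2×2 minors.
tr M = -2 + 3 + (-3) = -2.
s = ((-2)·3 − (-1)²) + ((-2)·(-3) − 4²) + (3·(-3) − (-1)²) = -7 + (-10) + (-10) = -27.
det M (expand along row 1) = (-2)·(-10) − (-1)·7 + 4·(-11) = -17.
Characteristic polynomial: λ³ + 2λ² − 27λ + 17 = 0.
Substitute λ = y + (tr M)/3 = y − 0.666667 to remove the quadratic term: y³ + p·y + q = 0 with p = s − (tr M)²/3 = -28.333333 and q = −2(tr M)³/27 + (tr M)·s/3 − det M = 35.592593.
Three real roots ⇒ use the trigonometric (Viète) form: r = 2√(−p/3) = 6.146363, φ = arccos(3q/(p·r)) = arccos(-0.613148) = 2.230835 rad.
y_k = r·cos(φ/3 − 2πk/3) for k = 0, 1, 2 gives y = 4.523898, 1.341396, -5.865294.
λ_k = y_k − 0.666667 gives λ = 3.8572, 0.6747, -6.5320 (check: the sum is -2.0000 = tr M).

Hence λ_max = 3.8572 and λ_min = -6.5320.


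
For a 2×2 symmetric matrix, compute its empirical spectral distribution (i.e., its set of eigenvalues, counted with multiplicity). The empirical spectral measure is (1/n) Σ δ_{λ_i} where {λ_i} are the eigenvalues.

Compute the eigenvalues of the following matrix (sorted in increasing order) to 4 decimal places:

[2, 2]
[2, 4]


Since M is real symmetric, both eigenvalues are real; they are the roots of det(λI − M) = λ² − (tr M) λ + det M.
tr M = 2 + 4 = 6.
det M = 2·4 − 2² = 8 − 4 = 4.
Characteristic polynomial: λ² − 6λ + 4 = 0.
Discriminant Δ = (tr M)² − 4·det M = 36 − 16 = 20; √Δ = 4.472136.
λ = (tr M ± √Δ)/2 = (6 ± 4.472136)/2, giving (tr M − √Δ)/2 = 0.7639 and (tr M + √Δ)/2 = 5.2361.

Eigenvalues sorted in increasing order: [0.7639, 5.2361].


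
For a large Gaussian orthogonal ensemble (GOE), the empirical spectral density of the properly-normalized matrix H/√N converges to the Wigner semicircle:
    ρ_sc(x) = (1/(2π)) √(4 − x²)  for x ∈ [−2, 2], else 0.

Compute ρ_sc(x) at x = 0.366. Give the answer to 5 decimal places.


ρ_sc(x) = (1/(2π)) √(4 − x²). With x = 0.366:
  4 − x² = 4 − (0.366)² = 4 − 0.133956 = 3.866044.
  √(4 − x²) = 1.966226.
  1/(2π) = 0.159155.
  ρ_sc(0.366) = 0.159155 · 1.966226 = 0.312935.

Rounded to 5 decimal places: ρ_sc(0.366) ≈ 0.31293.


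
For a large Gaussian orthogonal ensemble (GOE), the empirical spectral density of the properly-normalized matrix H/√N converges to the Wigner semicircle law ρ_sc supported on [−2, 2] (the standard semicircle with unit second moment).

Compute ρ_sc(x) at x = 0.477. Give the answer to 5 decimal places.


ρ_sc(x) = (1/(2π)) √(4 − x²). With x = 0.477:
  4 − x² = 4 − (0.477)² = 4 − 0.227529 = 3.772471.
  √(4 − x²) = 1.942285.
  1/(2π) = 0.159155.
  ρ_sc(0.477) = 0.159155 · 1.942285 = 0.309124.

Rounded to 5 decimal places: ρ_sc(0.477) ≈ 0.30912.


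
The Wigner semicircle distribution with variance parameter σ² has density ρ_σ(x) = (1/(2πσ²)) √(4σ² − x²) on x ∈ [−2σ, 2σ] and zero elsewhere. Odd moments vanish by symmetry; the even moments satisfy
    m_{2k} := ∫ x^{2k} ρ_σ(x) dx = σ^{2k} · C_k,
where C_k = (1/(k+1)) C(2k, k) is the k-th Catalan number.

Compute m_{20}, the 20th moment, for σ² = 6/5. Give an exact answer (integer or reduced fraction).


By the scaled semicircle moment identity, m_{2k} = σ^{2k} · C_k with k = 10.
C_10 = (1/(k+1)) · C(2k, k) = (1/11) · C(20, 10) = (1/11) · 184756 = 16796.
σ^{2k} = (σ²)^k = (6/5)^10 = 60466176/9765625.

Therefore m_{20} = σ^{20} · C_10 = (60466176/9765625) · 16796 = 1015589892096/9765625.


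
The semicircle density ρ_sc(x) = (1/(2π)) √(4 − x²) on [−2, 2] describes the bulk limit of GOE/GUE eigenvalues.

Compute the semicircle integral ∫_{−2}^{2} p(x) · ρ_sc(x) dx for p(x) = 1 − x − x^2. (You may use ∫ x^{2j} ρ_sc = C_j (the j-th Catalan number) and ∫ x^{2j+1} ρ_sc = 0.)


Write p(x) = Σ a_i x^i, split into monomials and integrate each against ρ_sc separately.
Using ∫ x^{2j} ρ_sc = C_j = (1/(j+1)) C(2j, j) (Catalan numbers) and ∫ x^{2j+1} ρ_sc = 0 (odd monomials vanish by symmetry):
  i = 0 (even): a_0 · C_{0} = 1 · 1 = 1
  i = 1 (odd): ∫ x^1 ρ_sc = 0 (vanishes)
  i = 2 (even): a_2 · C_{1} = -1 · 1 = -1

Summing the contributions: ∫_{−2}^{2} p(x) ρ_sc(x) dx = 1 + (-1) = 0.


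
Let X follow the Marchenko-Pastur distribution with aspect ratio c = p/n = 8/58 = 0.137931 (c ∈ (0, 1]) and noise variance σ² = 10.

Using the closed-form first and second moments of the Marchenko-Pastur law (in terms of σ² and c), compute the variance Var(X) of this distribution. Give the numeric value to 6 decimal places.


Recall the MP moments m_1 = E[X] = σ² and m_2 = E[X²] = σ⁴ (1 + c).
m_1 = E[X] = σ² = 10, so m_1² = 100.
m_2 = E[X²] = σ⁴ (1 + c) = 100 · (1 + 0.137931) = 100 · 1.137931 = 113.793103.
(Note m_2 − m_1² simplifies to c · σ⁴ = 0.137931 · 100.)

Var(X) = m_2 − m_1² = 113.793103 − 100 = 13.793103.


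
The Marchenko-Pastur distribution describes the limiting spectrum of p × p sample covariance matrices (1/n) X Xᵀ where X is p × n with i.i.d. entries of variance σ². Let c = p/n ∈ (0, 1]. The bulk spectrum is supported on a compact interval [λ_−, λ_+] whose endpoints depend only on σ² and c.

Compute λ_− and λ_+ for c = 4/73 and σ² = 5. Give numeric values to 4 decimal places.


c = 4/73 = 0.054795; √c = 0.234082.
λ_− = σ² (1 − √c)² = 5 · (1 − 0.234082)² = 5 · (0.765918)² = 2.933150.
λ_+ = σ² (1 + √c)² = 5 · (1 + 0.234082)² = 5 · (1.234082)² = 7.614796.

Rounded to 4 decimal places: λ_− ≈ 2.9331, λ_+ ≈ 7.6148.


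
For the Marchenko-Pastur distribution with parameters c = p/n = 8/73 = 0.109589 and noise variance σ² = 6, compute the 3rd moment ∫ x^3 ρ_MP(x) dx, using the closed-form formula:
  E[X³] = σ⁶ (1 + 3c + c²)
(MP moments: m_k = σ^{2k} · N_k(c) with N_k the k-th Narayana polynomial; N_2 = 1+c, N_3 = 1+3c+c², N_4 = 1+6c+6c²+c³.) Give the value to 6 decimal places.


E[X³] = σ⁶ (1 + 3c + c²) (third MP moment). With σ² = 6 (so σ⁶ = 216) and c = 8/73 = 0.109589: E[X³] = 216 · (1 + 3·0.109589 + (0.109589)²) = 216 · 1.340777.

So E[X^3] = 289.607806.


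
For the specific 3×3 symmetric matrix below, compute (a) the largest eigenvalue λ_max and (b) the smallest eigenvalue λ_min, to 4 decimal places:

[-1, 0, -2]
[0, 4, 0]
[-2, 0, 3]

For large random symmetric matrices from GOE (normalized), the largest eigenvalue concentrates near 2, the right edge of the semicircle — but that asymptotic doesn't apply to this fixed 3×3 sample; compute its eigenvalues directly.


Since M is real symmetric, all three eigenvalues are real; they are the roots of det(λI − M) = λ³ − (tr M) λ² + s λ − det M, where s is the sum of the principal 2×2 minors.
tr M = -1 + 4 + 3 = 6.
s = ((-1)·4 − 0²) + ((-1)·3 − (-2)²) + (4·3 − 0²) = -4 + (-7) + 12 = 1.
det M (expand along row 1) = (-1)·12 − 0·0 + (-2)·8 = -28.
Characteristic polynomial: λ³ − 6λ² + λ + 28 = 0.
Substitute λ = y + (tr M)/3 = y + 2.000000 to remove the quadratic term: y³ + p·y + q = 0 with p = s − (tr M)²/3 = -11.000000 and q = −2(tr M)³/27 + (tr M)·s/3 − det M = 14.000000.
Three real roots ⇒ use the trigonometric (Viète) form: r = 2√(−p/3) = 3.829708, φ = arccos(3q/(p·r)) = arccos(-0.996990) = 3.063987 rad.
y_k = r·cos(φ/3 − 2πk/3) for k = 0, 1, 2 gives y = 2.000000, 1.828427, -3.828427.
λ_k = y_k + 2.000000 gives λ = 4.0000, 3.8284, -1.8284 (check: the sum is 6.0000 = tr M).

Hence λ_max = 4.0000 and λ_min = -1.8284.


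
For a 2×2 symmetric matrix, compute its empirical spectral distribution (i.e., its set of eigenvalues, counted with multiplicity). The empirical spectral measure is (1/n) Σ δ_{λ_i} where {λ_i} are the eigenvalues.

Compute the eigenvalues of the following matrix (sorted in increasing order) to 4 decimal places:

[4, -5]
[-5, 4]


Since M is real symmetric, both eigenvalues are real; they are the roots of det(λI − M) = λ² − (tr M) λ + det M.
tr M = 4 + 4 = 8.
det M = 4·4 − (-5)² = 16 − 25 = -9.
Characteristic polynomial: λ² − 8λ − 9 = 0.
Discriminant Δ = (tr M)² − 4·det M = 64 − (-36) = 100; √Δ = 10.000000.
λ = (tr M ± √Δ)/2 = (8 ± 10.000000)/2, giving (tr M − √Δ)/2 = -1.0000 and (tr M + √Δ)/2 = 9.0000.

Eigenvalues sorted in increasing order: [-1.0000, 9.0000].


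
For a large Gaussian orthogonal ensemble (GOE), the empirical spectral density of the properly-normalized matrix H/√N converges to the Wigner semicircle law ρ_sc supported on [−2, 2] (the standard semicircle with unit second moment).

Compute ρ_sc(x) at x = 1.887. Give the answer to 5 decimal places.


ρ_sc(x) = (1/(2π)) √(4 − x²). With x = 1.887:
  4 − x² = 4 − (1.887)² = 4 − 3.560769 = 0.439231.
  √(4 − x²) = 0.662745.
  1/(2π) = 0.159155.
  ρ_sc(1.887) = 0.159155 · 0.662745 = 0.105479.

Rounded to 5 decimal places: ρ_sc(1.887) ≈ 0.10548.


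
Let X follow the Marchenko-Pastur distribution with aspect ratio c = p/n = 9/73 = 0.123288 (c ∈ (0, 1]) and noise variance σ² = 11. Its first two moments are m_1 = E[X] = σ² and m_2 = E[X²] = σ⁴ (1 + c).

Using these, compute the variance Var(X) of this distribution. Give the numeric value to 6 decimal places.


m_1 = E[X] = σ² = 11, so m_1² = 121.
m_2 = E[X²] = σ⁴ (1 + c) = 121 · (1 + 0.123288) = 121 · 1.123288 = 135.917808.
(Note m_2 − m_1² simplifies to c · σ⁴ = 0.123288 · 121.)

Var(X) = m_2 − m_1² = 135.917808 − 121 = 14.917808.


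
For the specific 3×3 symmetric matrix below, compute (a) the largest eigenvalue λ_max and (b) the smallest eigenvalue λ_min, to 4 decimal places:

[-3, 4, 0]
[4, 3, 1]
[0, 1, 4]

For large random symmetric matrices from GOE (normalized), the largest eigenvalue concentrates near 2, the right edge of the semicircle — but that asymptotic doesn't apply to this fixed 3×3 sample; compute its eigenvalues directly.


Since M is real symmetric, all three eigenvalues are real; they are the roots of det(λI − M) = λ³ − (tr M) λ² + s λ − det M, where s is the sum of the principal 2×2 minors.
tr M = -3 + 3 + 4 = 4.
s = ((-3)·3 − 4²) + ((-3)·4 − 0²) + (3·4 − 1²) = -25 + (-12) + 11 = -26.
det M (expand along row 1) = (-3)·11 − 4·16 + 0·4 = -97.
Characteristic polynomial: λ³ − 4λ² − 26λ + 97 = 0.
Substitute λ = y + (tr M)/3 = y + 1.333333 to remove the quadratic term: y³ + p·y + q = 0 with p = s − (tr M)²/3 = -31.333333 and q = −2(tr M)³/27 + (tr M)·s/3 − det M = 57.592593.
Three real roots ⇒ use the trigonometric (Viète) form: r = 2√(−p/3) = 6.463573, φ = arccos(3q/(p·r)) = arccos(-0.853117) = 2.592727 rad.
y_k = r·cos(φ/3 − 2πk/3) for k = 0, 1, 2 gives y = 4.196258, 2.159440, -6.355698.
λ_k = y_k + 1.333333 gives λ = 5.5296, 3.4928, -5.0224 (check: the sum is 4.0000 = tr M).

Hence λ_max = 5.5296 and λ_min = -5.0224.


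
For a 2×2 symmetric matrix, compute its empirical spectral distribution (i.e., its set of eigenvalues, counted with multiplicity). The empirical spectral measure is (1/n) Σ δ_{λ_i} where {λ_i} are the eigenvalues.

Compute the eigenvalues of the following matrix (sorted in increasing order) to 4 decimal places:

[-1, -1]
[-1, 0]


Since M is real symmetric, both eigenvalues are real; they are the roots of det(λI − M) = λ² − (tr M) λ + det M.
tr M = -1 + 0 = -1.
det M = (-1)·0 − (-1)² = 0 − 1 = -1.
Characteristic polynomial: λ² + λ − 1 = 0.
Discriminant Δ = (tr M)² − 4·det M = 1 − (-4) = 5; √Δ = 2.236068.
λ = (tr M ± √Δ)/2 = (-1 ± 2.236068)/2, giving (tr M − √Δ)/2 = -1.6180 and (tr M + √Δ)/2 = 0.6180.

Eigenvalues sorted in increasing order: [-1.6180, 0.6180].


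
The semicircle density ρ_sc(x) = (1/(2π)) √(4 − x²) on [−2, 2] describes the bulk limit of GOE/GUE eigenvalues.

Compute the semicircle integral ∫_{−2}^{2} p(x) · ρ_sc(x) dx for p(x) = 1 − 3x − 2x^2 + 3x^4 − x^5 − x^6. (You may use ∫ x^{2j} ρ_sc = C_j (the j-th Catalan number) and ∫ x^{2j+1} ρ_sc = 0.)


Write p(x) = Σ a_i x^i, split into monomials and integrate each against ρ_sc separately.
Using ∫ x^{2j} ρ_sc = C_j = (1/(j+1)) C(2j, j) (Catalan numbers) and ∫ x^{2j+1} ρ_sc = 0 (odd monomials vanish by symmetry):
  i = 0 (even): a_0 · C_{0} = 1 · 1 = 1
  i = 1 (odd): ∫ x^1 ρ_sc = 0 (vanishes)
  i = 2 (even): a_2 · C_{1} = -2 · 1 = -2
  i = 4 (even): a_4 · C_{2} = 3 · 2 = 6
  i = 5 (odd): ∫ x^5 ρ_sc = 0 (vanishes)
  i = 6 (even): a_6 · C_{3} = -1 · 5 = -5

Summing the contributions: ∫_{−2}^{2} p(x) ρ_sc(x) dx = 1 + (-2) + 6 + (-5) = 0.


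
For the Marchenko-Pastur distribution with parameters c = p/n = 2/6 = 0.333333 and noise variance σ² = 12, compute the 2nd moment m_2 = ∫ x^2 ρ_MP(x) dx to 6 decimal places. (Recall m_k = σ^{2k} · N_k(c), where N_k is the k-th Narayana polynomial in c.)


E[X²] = σ⁴ (1 + c) (second MP moment). With σ² = 12 (so σ⁴ = 144) and c = 2/6 = 0.333333: E[X²] = 144 · (1 + 0.333333) = 144 · 1.333333.

So E[X^2] = 192.000000.


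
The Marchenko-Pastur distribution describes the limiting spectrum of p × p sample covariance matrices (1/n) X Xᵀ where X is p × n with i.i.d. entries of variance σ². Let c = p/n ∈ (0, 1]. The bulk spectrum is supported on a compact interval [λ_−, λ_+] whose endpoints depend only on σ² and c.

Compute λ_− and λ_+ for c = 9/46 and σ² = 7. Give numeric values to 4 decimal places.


c = 9/46 = 0.195652; √c = 0.442326.
λ_− = σ² (1 − √c)² = 7 · (1 − 0.442326)² = 7 · (0.557674)² = 2.177003.
λ_+ = σ² (1 + √c)² = 7 · (1 + 0.442326)² = 7 · (1.442326)² = 14.562127.

Rounded to 4 decimal places: λ_− ≈ 2.1770, λ_+ ≈ 14.5621.


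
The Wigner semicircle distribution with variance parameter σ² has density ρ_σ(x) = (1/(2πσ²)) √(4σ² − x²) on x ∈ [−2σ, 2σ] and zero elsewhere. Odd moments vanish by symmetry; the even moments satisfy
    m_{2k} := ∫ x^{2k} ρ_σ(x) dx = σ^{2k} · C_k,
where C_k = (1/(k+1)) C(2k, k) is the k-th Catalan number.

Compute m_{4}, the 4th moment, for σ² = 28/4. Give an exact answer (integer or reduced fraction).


By the scaled semicircle moment identity, m_{2k} = σ^{2k} · C_k with k = 2.
C_2 = (1/(k+1)) · C(2k, k) = (1/3) · C(4, 2) = (1/3) · 6 = 2.
σ^{2k} = (σ²)^k = (28/4)^2 = 49.

Therefore m_{4} = σ^{4} · C_2 = 49 · 2 = 98.


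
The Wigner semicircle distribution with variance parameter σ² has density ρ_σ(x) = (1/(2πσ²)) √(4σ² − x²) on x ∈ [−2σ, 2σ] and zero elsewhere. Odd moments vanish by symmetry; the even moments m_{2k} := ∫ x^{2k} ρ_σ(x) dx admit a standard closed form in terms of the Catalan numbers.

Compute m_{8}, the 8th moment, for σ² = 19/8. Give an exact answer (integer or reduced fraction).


By the scaled semicircle moment identity, m_{2k} = σ^{2k} · C_k with k = 4.
C_4 = (1/(k+1)) · C(2k, k) = (1/5) · C(8, 4) = (1/5) · 70 = 14.
σ^{2k} = (σ²)^k = (19/8)^4 = 130321/4096.

Therefore m_{8} = σ^{8} · C_4 = (130321/4096) · 14 = 912247/2048.


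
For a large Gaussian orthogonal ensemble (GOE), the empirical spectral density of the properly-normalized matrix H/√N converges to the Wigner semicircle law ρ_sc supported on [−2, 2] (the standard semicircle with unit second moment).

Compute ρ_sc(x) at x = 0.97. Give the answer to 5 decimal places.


ρ_sc(x) = (1/(2π)) √(4 − x²). With x = 0.97:
  4 − x² = 4 − (0.97)² = 4 − 0.940900 = 3.059100.
  √(4 − x²) = 1.749028.
  1/(2π) = 0.159155.
  ρ_sc(0.97) = 0.159155 · 1.749028 = 0.278366.

Rounded to 5 decimal places: ρ_sc(0.97) ≈ 0.27837.


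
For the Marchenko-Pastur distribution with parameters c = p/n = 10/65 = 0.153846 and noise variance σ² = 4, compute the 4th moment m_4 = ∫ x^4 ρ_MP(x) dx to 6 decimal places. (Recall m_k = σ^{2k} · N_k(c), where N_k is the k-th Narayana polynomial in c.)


E[X⁴] = σ⁸ (1 + 6c + 6c² + c³) (fourth MP moment). With σ² = 4 (so σ⁸ = 256) and c = 10/65 = 0.153846: E[X⁴] = 256 · (1 + 6·0.153846 + 6·(0.153846)² + (0.153846)³) = 256 · 2.068730.

So E[X^4] = 529.594902.


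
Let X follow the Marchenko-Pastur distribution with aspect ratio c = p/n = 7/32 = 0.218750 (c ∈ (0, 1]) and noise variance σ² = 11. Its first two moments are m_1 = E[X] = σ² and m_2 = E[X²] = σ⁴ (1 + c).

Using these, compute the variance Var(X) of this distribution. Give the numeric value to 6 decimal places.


m_1 = E[X] = σ² = 11, so m_1² = 121.
m_2 = E[X²] = σ⁴ (1 + c) = 121 · (1 + 0.218750) = 121 · 1.218750 = 147.468750.
(Note m_2 − m_1² simplifies to c · σ⁴ = 0.218750 · 121.)

Var(X) = m_2 − m_1² = 147.468750 − 121 = 26.468750.


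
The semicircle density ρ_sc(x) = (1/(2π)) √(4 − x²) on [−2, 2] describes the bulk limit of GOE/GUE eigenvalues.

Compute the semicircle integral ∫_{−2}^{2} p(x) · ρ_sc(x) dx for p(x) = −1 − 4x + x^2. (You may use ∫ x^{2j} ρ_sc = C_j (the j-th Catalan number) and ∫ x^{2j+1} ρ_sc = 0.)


Write p(x) = Σ a_i x^i, split into monomials and integrate each against ρ_sc separately.
Using ∫ x^{2j} ρ_sc = C_j = (1/(j+1)) C(2j, j) (Catalan numbers) and ∫ x^{2j+1} ρ_sc = 0 (odd monomials vanish by symmetry):
  i = 0 (even): a_0 · C_{0} = -1 · 1 = -1
  i = 1 (odd): ∫ x^1 ρ_sc = 0 (vanishes)
  i = 2 (even): a_2 · C_{1} = 1 · 1 = 1

Summing the contributions: ∫_{−2}^{2} p(x) ρ_sc(x) dx = (-1) + 1 = 0.


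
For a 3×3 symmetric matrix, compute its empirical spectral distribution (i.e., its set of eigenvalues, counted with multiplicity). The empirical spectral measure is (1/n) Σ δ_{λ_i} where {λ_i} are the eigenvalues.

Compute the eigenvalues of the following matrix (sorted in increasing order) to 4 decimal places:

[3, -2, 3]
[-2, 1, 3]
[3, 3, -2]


Since M is real symmetric, all three eigenvalues are real; they are the roots of det(λI − M) = λ³ − (tr M) λ² + s λ − det M, where s is the sum of the principal 2×2 minors.
tr M = 3 + 1 + (-2) = 2.
s = (3·1 − (-2)²) + (3·(-2) − 3²) + (1·(-2) − 3²) = -1 + (-15) + (-11) = -27.
det M (expand along row 1) = 3·(-11) − (-2)·(-5) + 3·(-9) = -70.
Characteristic polynomial: λ³ − 2λ² − 27λ + 70 = 0.
Substitute λ = y + (tr M)/3 = y + 0.666667 to remove the quadratic term: y³ + p·y + q = 0 with p = s − (tr M)²/3 = -28.333333 and q = −2(tr M)³/27 + (tr M)·s/3 − det M = 51.407407.
Three real roots ⇒ use the trigonometric (Viète) form: r = 2√(−p/3) = 6.146363, φ = arccos(3q/(p·r)) = arccos(-0.885587) = 2.658552 rad.
y_k = r·cos(φ/3 − 2πk/3) for k = 0, 1, 2 gives y = 3.886792, 2.180069, -6.066862.
λ_k = y_k + 0.666667 gives λ = 4.5535, 2.8467, -5.4002 (check: the sum is 2.0000 = tr M).

Eigenvalues sorted in increasing order: [-5.4002, 2.8467, 4.5535].


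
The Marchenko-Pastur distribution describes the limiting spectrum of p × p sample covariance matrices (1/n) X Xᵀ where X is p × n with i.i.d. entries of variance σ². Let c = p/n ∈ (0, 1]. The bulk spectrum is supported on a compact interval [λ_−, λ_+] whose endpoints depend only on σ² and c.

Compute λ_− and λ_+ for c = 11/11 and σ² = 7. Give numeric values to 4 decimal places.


c = 11/11 = 1.000000; √c = 1.000000.
λ_− = σ² (1 − √c)² = 7 · (1 − 1.000000)² = 7 · (0.000000)² = 0.000000.
λ_+ = σ² (1 + √c)² = 7 · (1 + 1.000000)² = 7 · (2.000000)² = 28.000000.

Rounded to 4 decimal places: λ_− ≈ 0.0000, λ_+ ≈ 28.0000.


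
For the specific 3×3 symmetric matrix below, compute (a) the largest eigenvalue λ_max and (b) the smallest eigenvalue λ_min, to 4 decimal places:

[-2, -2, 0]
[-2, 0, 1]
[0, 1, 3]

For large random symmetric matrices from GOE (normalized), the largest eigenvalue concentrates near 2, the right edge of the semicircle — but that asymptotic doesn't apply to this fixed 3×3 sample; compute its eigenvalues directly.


Since M is real symmetric, all three eigenvalues are real; they are the roots of det(λI − M) = λ³ − (tr M) λ² + s λ − det M, where s is the sum of the principal 2×2 minors.
tr M = -2 + 0 + 3 = 1.
s = ((-2)·0 − (-2)²) + ((-2)·3 − 0²) + (0·3 − 1²) = -4 + (-6) + (-1) = -11.
det M (expand along row 1) = (-2)·(-1) − (-2)·(-6) + 0·(-2) = -10.
Characteristic polynomial: λ³ − λ² − 11λ + 10 = 0.
Substitute λ = y + (tr M)/3 = y + 0.333333 to remove the quadratic term: y³ + p·y + q = 0 with p = s − (tr M)²/3 = -11.333333 and q = −2(tr M)³/27 + (tr M)·s/3 − det M = 6.259259.
Three real roots ⇒ use the trigonometric (Viète) form: r = 2√(−p/3) = 3.887301, φ = arccos(3q/(p·r)) = arccos(-0.426224) = 2.011111 rad.
y_k = r·cos(φ/3 − 2πk/3) for k = 0, 1, 2 gives y = 3.046057, 0.568499, -3.614556.
λ_k = y_k + 0.333333 gives λ = 3.3794, 0.9018, -3.2812 (check: the sum is 1.0000 = tr M).

Hence λ_max = 3.3794 and λ_min = -3.2812.


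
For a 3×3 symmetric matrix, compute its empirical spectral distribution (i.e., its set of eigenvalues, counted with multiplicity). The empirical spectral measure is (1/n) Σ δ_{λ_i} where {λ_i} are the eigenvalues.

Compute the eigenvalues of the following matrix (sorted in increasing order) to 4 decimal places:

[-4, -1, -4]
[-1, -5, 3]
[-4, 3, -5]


Since M is real symmetric, all three eigenvalues are real; they are the roots of det(λI − M) = λ³ − (tr M) λ² + s λ − det M, where s is the sum of the principal 2×2 minors.
tr M = -4 + (-5) + (-5) = -14.
s = ((-4)·(-5) − (-1)²) + ((-4)·(-5) − (-4)²) + ((-5)·(-5) − 3²) = 19 + 4 + 16 = 39.
det M (expand along row 1) = (-4)·16 − (-1)·17 + (-4)·(-23) = 45.
Characteristic polynomial: λ³ + 14λ² + 39λ − 45 = 0.
Substitute λ = y + (tr M)/3 = y − 4.666667 to remove the quadratic term: y³ + p·y + q = 0 with p = s − (tr M)²/3 = -26.333333 and q = −2(tr M)³/27 + (tr M)·s/3 − det M = -23.740741.
Three real roots ⇒ use the trigonometric (Viète) form: r = 2√(−p/3) = 5.925463, φ = arccos(3q/(p·r)) = arccos(0.456444) = 1.096802 rad.
y_k = r·cos(φ/3 − 2πk/3) for k = 0, 1, 2 gives y = 5.533844, -0.932322, -4.601523.
λ_k = y_k − 4.666667 gives λ = 0.8672, -5.5990, -9.2682 (check: the sum is -14.0000 = tr M).

Eigenvalues sorted in increasing order: [-9.2682, -5.5990, 0.8672].


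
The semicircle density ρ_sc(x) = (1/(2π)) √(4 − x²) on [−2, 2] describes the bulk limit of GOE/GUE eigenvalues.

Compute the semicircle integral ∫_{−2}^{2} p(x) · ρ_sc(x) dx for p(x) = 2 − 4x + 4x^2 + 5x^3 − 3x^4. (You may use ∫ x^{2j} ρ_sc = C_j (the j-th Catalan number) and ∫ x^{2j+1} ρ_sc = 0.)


Write p(x) = Σ a_i x^i, split into monomials and integrate each against ρ_sc separately.
Using ∫ x^{2j} ρ_sc = C_j = (1/(j+1)) C(2j, j) (Catalan numbers) and ∫ x^{2j+1} ρ_sc = 0 (odd monomials vanish by symmetry):
  i = 0 (even): a_0 · C_{0} = 2 · 1 = 2
  i = 1 (odd): ∫ x^1 ρ_sc = 0 (vanishes)
  i = 2 (even): a_2 · C_{1} = 4 · 1 = 4
  i = 3 (odd): ∫ x^3 ρ_sc = 0 (vanishes)
  i = 4 (even): a_4 · C_{2} = -3 · 2 = -6

Summing the contributions: ∫_{−2}^{2} p(x) ρ_sc(x) dx = 2 + 4 + (-6) = 0.


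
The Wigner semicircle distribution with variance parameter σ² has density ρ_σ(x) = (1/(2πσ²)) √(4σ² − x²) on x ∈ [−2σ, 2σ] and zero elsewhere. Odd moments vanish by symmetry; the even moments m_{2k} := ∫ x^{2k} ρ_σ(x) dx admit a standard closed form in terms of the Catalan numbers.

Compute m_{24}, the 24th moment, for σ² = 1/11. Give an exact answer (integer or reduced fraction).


By the scaled semicircle moment identity, m_{2k} = σ^{2k} · C_k with k = 12.
C_12 = (1/(k+1)) · C(2k, k) = (1/13) · C(24, 12) = (1/13) · 2704156 = 208012.
σ^{2k} = (σ²)^k = (1/11)^12 = 1/3138428376721.

Therefore m_{24} = σ^{24} · C_12 = (1/3138428376721) · 208012 = 208012/3138428376721.


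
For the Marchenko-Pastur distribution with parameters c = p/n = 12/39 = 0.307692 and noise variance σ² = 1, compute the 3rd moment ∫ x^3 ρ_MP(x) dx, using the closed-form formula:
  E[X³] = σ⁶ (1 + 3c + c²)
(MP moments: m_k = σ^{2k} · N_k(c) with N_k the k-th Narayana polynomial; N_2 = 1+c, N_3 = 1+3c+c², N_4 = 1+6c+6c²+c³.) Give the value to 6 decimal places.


E[X³] = σ⁶ (1 + 3c + c²) (third MP moment). With σ² = 1 (so σ⁶ = 1) and c = 12/39 = 0.307692: E[X³] = 1 · (1 + 3·0.307692 + (0.307692)²) = 1 · 2.017751.

So E[X^3] = 2.017751.


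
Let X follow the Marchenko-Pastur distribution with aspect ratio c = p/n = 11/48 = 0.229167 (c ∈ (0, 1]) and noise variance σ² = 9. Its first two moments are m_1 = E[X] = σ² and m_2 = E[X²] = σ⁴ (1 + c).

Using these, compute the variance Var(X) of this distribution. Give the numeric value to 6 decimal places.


m_1 = E[X] = σ² = 9, so m_1² = 81.
m_2 = E[X²] = σ⁴ (1 + c) = 81 · (1 + 0.229167) = 81 · 1.229167 = 99.562500.
(Note m_2 − m_1² simplifies to c · σ⁴ = 0.229167 · 81.)

Var(X) = m_2 − m_1² = 99.562500 − 81 = 18.562500.


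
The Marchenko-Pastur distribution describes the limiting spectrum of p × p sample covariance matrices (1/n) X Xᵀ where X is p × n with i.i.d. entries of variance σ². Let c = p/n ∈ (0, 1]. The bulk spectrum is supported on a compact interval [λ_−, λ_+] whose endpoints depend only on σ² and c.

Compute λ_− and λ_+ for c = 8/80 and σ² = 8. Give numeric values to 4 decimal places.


c = 8/80 = 0.100000; √c = 0.316228.
λ_− = σ² (1 − √c)² = 8 · (1 − 0.316228)² = 8 · (0.683772)² = 3.740356.
λ_+ = σ² (1 + √c)² = 8 · (1 + 0.316228)² = 8 · (1.316228)² = 13.859644.

Rounded to 4 decimal places: λ_− ≈ 3.7404, λ_+ ≈ 13.8596.


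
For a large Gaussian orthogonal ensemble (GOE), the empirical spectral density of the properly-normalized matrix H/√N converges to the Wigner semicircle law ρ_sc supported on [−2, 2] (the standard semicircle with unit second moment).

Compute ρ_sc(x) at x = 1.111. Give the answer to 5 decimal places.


ρ_sc(x) = (1/(2π)) √(4 − x²). With x = 1.111:
  4 − x² = 4 − (1.111)² = 4 − 1.234321 = 2.765679.
  √(4 − x²) = 1.663033.
  1/(2π) = 0.159155.
  ρ_sc(1.111) = 0.159155 · 1.663033 = 0.264680.

Rounded to 5 decimal places: ρ_sc(1.111) ≈ 0.26468.


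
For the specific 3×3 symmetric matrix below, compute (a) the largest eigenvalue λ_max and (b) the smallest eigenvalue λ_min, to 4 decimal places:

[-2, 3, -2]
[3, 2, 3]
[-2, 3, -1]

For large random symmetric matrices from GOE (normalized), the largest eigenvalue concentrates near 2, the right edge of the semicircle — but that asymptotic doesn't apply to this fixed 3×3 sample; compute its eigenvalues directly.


Since M is real symmetric, all three eigenvalues are real; they are the roots of det(λI − M) = λ³ − (tr M) λ² + s λ − det M, where s is the sum of the principal 2×2 minors.
tr M = -2 + 2 + (-1) = -1.
s = ((-2)·2 − 3²) + ((-2)·(-1) − (-2)²) + (2·(-1) − 3²) = -13 + (-2) + (-11) = -26.
det M (expand along row 1) = (-2)·(-11) − 3·3 + (-2)·13 = -13.
Characteristic polynomial: λ³ + λ² − 26λ + 13 = 0.
Substitute λ = y + (tr M)/3 = y − 0.333333 to remove the quadratic term: y³ + p·y + q = 0 with p = s − (tr M)²/3 = -26.333333 and q = −2(tr M)³/27 + (tr M)·s/3 − det M = 21.740741.
Three real roots ⇒ use the trigonometric (Viète) form: r = 2√(−p/3) = 5.925463, φ = arccos(3q/(p·r)) = arccos(-0.417992) = 2.002030 rad.
y_k = r·cos(φ/3 − 2πk/3) for k = 0, 1, 2 gives y = 4.654266, 0.848822, -5.503088.
λ_k = y_k − 0.333333 gives λ = 4.3209, 0.5155, -5.8364 (check: the sum is -1.0000 = tr M).

Hence λ_max = 4.3209 and λ_min = -5.8364.


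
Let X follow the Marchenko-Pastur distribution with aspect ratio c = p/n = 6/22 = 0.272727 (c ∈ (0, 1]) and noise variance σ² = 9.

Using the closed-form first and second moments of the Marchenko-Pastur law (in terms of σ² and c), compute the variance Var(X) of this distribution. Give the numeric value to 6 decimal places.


Recall the MP moments m_1 = E[X] = σ² and m_2 = E[X²] = σ⁴ (1 + c).
m_1 = E[X] = σ² = 9, so m_1² = 81.
m_2 = E[X²] = σ⁴ (1 + c) = 81 · (1 + 0.272727) = 81 · 1.272727 = 103.090909.
(Note m_2 − m_1² simplifies to c · σ⁴ = 0.272727 · 81.)

Var(X) = m_2 − m_1² = 103.090909 − 81 = 22.090909.


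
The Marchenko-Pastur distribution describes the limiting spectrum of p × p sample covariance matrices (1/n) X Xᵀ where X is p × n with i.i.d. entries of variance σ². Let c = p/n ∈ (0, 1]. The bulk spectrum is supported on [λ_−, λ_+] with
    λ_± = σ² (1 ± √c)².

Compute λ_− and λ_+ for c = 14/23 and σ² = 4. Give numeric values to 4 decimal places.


c = 14/23 = 0.608696; √c = 0.780189.
λ_− = σ² (1 − √c)² = 4 · (1 − 0.780189)² = 4 · (0.219811)² = 0.193267.
λ_+ = σ² (1 + √c)² = 4 · (1 + 0.780189)² = 4 · (1.780189)² = 12.676299.

Rounded to 4 decimal places: λ_− ≈ 0.1933, λ_+ ≈ 12.6763.


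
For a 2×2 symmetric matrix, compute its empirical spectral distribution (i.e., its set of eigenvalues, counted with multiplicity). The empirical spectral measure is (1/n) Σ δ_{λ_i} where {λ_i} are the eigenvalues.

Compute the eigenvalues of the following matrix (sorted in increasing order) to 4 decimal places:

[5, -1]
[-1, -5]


Since M is real symmetric, both eigenvalues are real; they are the roots of det(λI − M) = λ² − (tr M) λ + det M.
tr M = 5 + (-5) = 0.
det M = 5·(-5) − (-1)² = -25 − 1 = -26.
Characteristic polynomial: λ² − 26 = 0.
Discriminant Δ = (tr M)² − 4·det M = 0 − (-104) = 104; √Δ = 10.198039.
λ = (tr M ± √Δ)/2 = (0 ± 10.198039)/2, giving (tr M − √Δ)/2 = -5.0990 and (tr M + √Δ)/2 = 5.0990.

Eigenvalues sorted in increasing order: [-5.0990, 5.0990].


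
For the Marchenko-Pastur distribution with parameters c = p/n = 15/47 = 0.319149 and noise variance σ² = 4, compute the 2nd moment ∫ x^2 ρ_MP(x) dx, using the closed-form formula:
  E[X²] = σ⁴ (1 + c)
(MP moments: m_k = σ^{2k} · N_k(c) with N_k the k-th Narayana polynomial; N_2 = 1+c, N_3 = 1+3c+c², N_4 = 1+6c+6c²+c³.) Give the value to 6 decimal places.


E[X²] = σ⁴ (1 + c) (second MP moment). With σ² = 4 (so σ⁴ = 16) and c = 15/47 = 0.319149: E[X²] = 16 · (1 + 0.319149) = 16 · 1.319149.

So E[X^2] = 21.106383.


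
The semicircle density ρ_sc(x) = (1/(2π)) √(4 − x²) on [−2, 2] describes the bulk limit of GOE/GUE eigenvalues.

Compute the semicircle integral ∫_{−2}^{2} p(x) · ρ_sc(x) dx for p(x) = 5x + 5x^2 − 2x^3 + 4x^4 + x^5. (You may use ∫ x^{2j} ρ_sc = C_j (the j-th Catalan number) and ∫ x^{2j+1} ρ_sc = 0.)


Write p(x) = Σ a_i x^i, split into monomials and integrate each against ρ_sc separately.
Using ∫ x^{2j} ρ_sc = C_j = (1/(j+1)) C(2j, j) (Catalan numbers) and ∫ x^{2j+1} ρ_sc = 0 (odd monomials vanish by symmetry):
  i = 1 (odd): ∫ x^1 ρ_sc = 0 (vanishes)
  i = 2 (even): a_2 · C_{1} = 5 · 1 = 5
  i = 3 (odd): ∫ x^3 ρ_sc = 0 (vanishes)
  i = 4 (even): a_4 · C_{2} = 4 · 2 = 8
  i = 5 (odd): ∫ x^5 ρ_sc = 0 (vanishes)

Summing the contributions: ∫_{−2}^{2} p(x) ρ_sc(x) dx = 5 + 8 = 13.


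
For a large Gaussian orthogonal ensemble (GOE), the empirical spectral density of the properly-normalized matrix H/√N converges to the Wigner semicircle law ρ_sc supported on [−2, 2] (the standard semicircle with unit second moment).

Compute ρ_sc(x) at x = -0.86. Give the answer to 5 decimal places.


ρ_sc(x) = (1/(2π)) √(4 − x²). With x = -0.86:
  4 − x² = 4 − (-0.86)² = 4 − 0.739600 = 3.260400.
  √(4 − x²) = 1.805658.
  1/(2π) = 0.159155.
  ρ_sc(-0.86) = 0.159155 · 1.805658 = 0.287379.

Rounded to 5 decimal places: ρ_sc(-0.86) ≈ 0.28738.
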